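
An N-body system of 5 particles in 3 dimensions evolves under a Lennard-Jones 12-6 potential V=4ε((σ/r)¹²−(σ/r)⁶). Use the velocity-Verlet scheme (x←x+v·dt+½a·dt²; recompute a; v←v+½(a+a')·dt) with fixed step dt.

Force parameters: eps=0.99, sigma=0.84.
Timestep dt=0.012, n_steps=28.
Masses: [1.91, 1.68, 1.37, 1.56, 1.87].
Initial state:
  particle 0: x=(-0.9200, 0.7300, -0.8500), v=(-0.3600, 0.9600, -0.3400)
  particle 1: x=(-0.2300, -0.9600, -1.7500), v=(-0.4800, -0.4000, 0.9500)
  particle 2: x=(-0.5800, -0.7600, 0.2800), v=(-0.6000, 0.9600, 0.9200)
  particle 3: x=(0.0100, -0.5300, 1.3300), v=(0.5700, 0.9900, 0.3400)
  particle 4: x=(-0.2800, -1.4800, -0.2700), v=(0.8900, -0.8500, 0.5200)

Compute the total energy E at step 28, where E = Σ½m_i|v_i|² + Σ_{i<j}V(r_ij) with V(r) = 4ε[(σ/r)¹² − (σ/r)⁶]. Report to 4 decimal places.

4.8850

step 0: x0=(-0.9200, 0.7300, -0.8500) x1=(-0.2300, -0.9600, -1.7500) x2=(-0.5800, -0.7600, 0.2800) x3=(0.0100, -0.5300, 1.3300) x4=(-0.2800, -1.4800, -0.2700)
step 1: x0=(-0.9243, 0.7415, -0.8541) x1=(-0.2358, -0.9648, -1.7386) x2=(-0.5871, -0.7485, 0.2911) x3=(0.0168, -0.5181, 1.3340) x4=(-0.2693, -1.4902, -0.2638)
step 2: x0=(-0.9286, 0.7530, -0.8582) x1=(-0.2415, -0.9696, -1.7271) x2=(-0.5941, -0.7371, 0.3022) x3=(0.0235, -0.5063, 1.3379) x4=(-0.2587, -1.5002, -0.2574)
step 3: x0=(-0.9329, 0.7645, -0.8622) x1=(-0.2473, -0.9744, -1.7156) x2=(-0.6010, -0.7259, 0.3133) x3=(0.0302, -0.4945, 1.3416) x4=(-0.2481, -1.5101, -0.2510)
step 4: x0=(-0.9373, 0.7760, -0.8663) x1=(-0.2531, -0.9792, -1.7041) x2=(-0.6076, -0.7148, 0.3243) x3=(0.0368, -0.4827, 1.3453) x4=(-0.2377, -1.5198, -0.2445)
step 5: x0=(-0.9416, 0.7875, -0.8704) x1=(-0.2588, -0.9841, -1.6926) x2=(-0.6141, -0.7040, 0.3353) x3=(0.0433, -0.4710, 1.3488) x4=(-0.2273, -1.5293, -0.2379)
step 6: x0=(-0.9459, 0.7989, -0.8744) x1=(-0.2646, -0.9889, -1.6810) x2=(-0.6203, -0.6933, 0.3463) x3=(0.0497, -0.4593, 1.3521) x4=(-0.2169, -1.5387, -0.2312)
step 7: x0=(-0.9502, 0.8104, -0.8785) x1=(-0.2704, -0.9937, -1.6694) x2=(-0.6264, -0.6828, 0.3572) x3=(0.0560, -0.4476, 1.3554) x4=(-0.2067, -1.5478, -0.2245)
step 8: x0=(-0.9545, 0.8218, -0.8825) x1=(-0.2762, -0.9986, -1.6577) x2=(-0.6323, -0.6725, 0.3682) x3=(0.0623, -0.4360, 1.3585) x4=(-0.1965, -1.5568, -0.2176)
step 9: x0=(-0.9588, 0.8333, -0.8866) x1=(-0.2819, -1.0034, -1.6460) x2=(-0.6380, -0.6623, 0.3792) x3=(0.0685, -0.4244, 1.3615) x4=(-0.1863, -1.5657, -0.2107)
step 10: x0=(-0.9631, 0.8447, -0.8907) x1=(-0.2877, -1.0083, -1.6343) x2=(-0.6435, -0.6523, 0.3901) x3=(0.0746, -0.4128, 1.3644) x4=(-0.1763, -1.5745, -0.2037)
step 11: x0=(-0.9673, 0.8561, -0.8947) x1=(-0.2935, -1.0132, -1.6225) x2=(-0.6489, -0.6423, 0.4011) x3=(0.0806, -0.4012, 1.3671) x4=(-0.1663, -1.5831, -0.1967)
step 12: x0=(-0.9716, 0.8676, -0.8988) x1=(-0.2993, -1.0180, -1.6107) x2=(-0.6541, -0.6325, 0.4121) x3=(0.0865, -0.3897, 1.3698) x4=(-0.1563, -1.5916, -0.1897)
step 13: x0=(-0.9759, 0.8790, -0.9028) x1=(-0.3050, -1.0229, -1.5988) x2=(-0.6591, -0.6227, 0.4232) x3=(0.0924, -0.3782, 1.3723) x4=(-0.1464, -1.6000, -0.1826)
step 14: x0=(-0.9802, 0.8904, -0.9068) x1=(-0.3108, -1.0278, -1.5870) x2=(-0.6640, -0.6130, 0.4343) x3=(0.0981, -0.3668, 1.3747) x4=(-0.1366, -1.6083, -0.1755)
step 15: x0=(-0.9845, 0.9018, -0.9109) x1=(-0.3166, -1.0327, -1.5750) x2=(-0.6688, -0.6034, 0.4454) x3=(0.1038, -0.3553, 1.3770) x4=(-0.1267, -1.6165, -0.1683)
step 16: x0=(-0.9888, 0.9132, -0.9149) x1=(-0.3223, -1.0376, -1.5631) x2=(-0.6733, -0.5938, 0.4567) x3=(0.1094, -0.3439, 1.3792) x4=(-0.1170, -1.6246, -0.1612)
step 17: x0=(-0.9930, 0.9246, -0.9190) x1=(-0.3281, -1.0426, -1.5511) x2=(-0.6778, -0.5843, 0.4679) x3=(0.1149, -0.3326, 1.3813) x4=(-0.1072, -1.6327, -0.1540)
step 18: x0=(-0.9973, 0.9359, -0.9230) x1=(-0.3339, -1.0475, -1.5391) x2=(-0.6821, -0.5749, 0.4793) x3=(0.1203, -0.3212, 1.3833) x4=(-0.0975, -1.6406, -0.1468)
step 19: x0=(-1.0016, 0.9473, -0.9270) x1=(-0.3396, -1.0524, -1.5270) x2=(-0.6862, -0.5654, 0.4907) x3=(0.1256, -0.3099, 1.3851) x4=(-0.0878, -1.6486, -0.1397)
step 20: x0=(-1.0059, 0.9587, -0.9311) x1=(-0.3454, -1.0574, -1.5149) x2=(-0.6902, -0.5560, 0.5022) x3=(0.1308, -0.2987, 1.3869) x4=(-0.0782, -1.6564, -0.1325)
step 21: x0=(-1.0101, 0.9700, -0.9351) x1=(-0.3511, -1.0623, -1.5028) x2=(-0.6941, -0.5466, 0.5137) x3=(0.1359, -0.2875, 1.3885) x4=(-0.0686, -1.6642, -0.1253)
step 22: x0=(-1.0144, 0.9814, -0.9391) x1=(-0.3569, -1.0673, -1.4906) x2=(-0.6978, -0.5372, 0.5253) x3=(0.1410, -0.2763, 1.3901) x4=(-0.0590, -1.6720, -0.1181)
step 23: x0=(-1.0187, 0.9928, -0.9431) x1=(-0.3626, -1.0723, -1.4784) x2=(-0.7014, -0.5279, 0.5371) x3=(0.1459, -0.2651, 1.3915) x4=(-0.0494, -1.6797, -0.1110)
step 24: x0=(-1.0230, 1.0041, -0.9472) x1=(-0.3683, -1.0773, -1.4662) x2=(-0.7049, -0.5185, 0.5488) x3=(0.1507, -0.2540, 1.3929) x4=(-0.0399, -1.6873, -0.1038)
step 25: x0=(-1.0272, 1.0155, -0.9512) x1=(-0.3740, -1.0823, -1.4539) x2=(-0.7082, -0.5092, 0.5607) x3=(0.1554, -0.2429, 1.3941) x4=(-0.0304, -1.6949, -0.0966)
step 26: x0=(-1.0315, 1.0268, -0.9552) x1=(-0.3798, -1.0873, -1.4416) x2=(-0.7114, -0.4998, 0.5727) x3=(0.1601, -0.2318, 1.3952) x4=(-0.0209, -1.7025, -0.0895)
step 27: x0=(-1.0358, 1.0381, -0.9592) x1=(-0.3855, -1.0923, -1.4293) x2=(-0.7145, -0.4904, 0.5847) x3=(0.1646, -0.2208, 1.3963) x4=(-0.0114, -1.7100, -0.0824)
step 28: x0=(-1.0400, 1.0495, -0.9632) x1=(-0.3912, -1.0973, -1.4169) x2=(-0.7174, -0.4810, 0.5969) x3=(0.1690, -0.2098, 1.3972) x4=(-0.0019, -1.7175, -0.0753)
step 0 velocities: v0=(-0.3600, 0.9600, -0.3400) v1=(-0.4800, -0.4000, 0.9500) v2=(-0.6000, 0.9600, 0.9200) v3=(0.5700, 0.9900, 0.3400) v4=(0.8900, -0.8500, 0.5200)
step 0: KE=6.4351, PE=-1.5533, E=4.8817
step 28 velocities: v0=(-0.3553, 0.9442, -0.3345) v1=(-0.4750, -0.4198, 1.0328) v2=(-0.2373, 0.7818, 1.0152) v3=(0.3634, 0.9147, 0.0737) v4=(0.7873, -0.6227, 0.5924)
step 28: KE=5.5059, PE=-0.6209, E=4.8850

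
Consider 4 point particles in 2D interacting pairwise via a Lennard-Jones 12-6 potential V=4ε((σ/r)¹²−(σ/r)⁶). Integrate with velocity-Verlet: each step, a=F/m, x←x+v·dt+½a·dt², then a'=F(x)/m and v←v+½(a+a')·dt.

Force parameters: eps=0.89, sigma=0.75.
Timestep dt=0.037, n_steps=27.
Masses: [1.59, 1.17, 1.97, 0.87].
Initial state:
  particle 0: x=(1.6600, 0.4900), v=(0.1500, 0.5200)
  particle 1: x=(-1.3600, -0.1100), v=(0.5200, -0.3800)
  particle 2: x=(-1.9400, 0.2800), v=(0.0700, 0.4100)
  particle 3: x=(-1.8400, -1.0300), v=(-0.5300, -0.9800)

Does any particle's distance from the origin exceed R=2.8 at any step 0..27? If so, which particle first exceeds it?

no

step 0: x0=(1.6600, 0.4900) x1=(-1.3600, -0.1100) x2=(-1.9400, 0.2800) x3=(-1.8400, -1.0300)
step 1: x0=(1.6655, 0.5092) x1=(-1.2948, -0.1564) x2=(-1.9650, 0.3136) x3=(-1.8589, -1.0644)
step 2: x0=(1.6711, 0.5285) x1=(-1.2280, -0.2066) x2=(-1.9916, 0.3480) x3=(-1.8763, -1.0958)
step 3: x0=(1.6766, 0.5477) x1=(-1.1650, -0.2562) x2=(-2.0166, 0.3811) x3=(-1.8923, -1.1247)
step 4: x0=(1.6822, 0.5670) x1=(-1.1047, -0.3057) x2=(-2.0406, 0.4133) x3=(-1.9070, -1.1518)
step 5: x0=(1.6877, 0.5862) x1=(-1.0463, -0.3555) x2=(-2.0640, 0.4449) x3=(-1.9205, -1.1773)
step 6: x0=(1.6933, 0.6054) x1=(-0.9891, -0.4056) x2=(-2.0870, 0.4762) x3=(-1.9330, -1.2016)
step 7: x0=(1.6988, 0.6247) x1=(-0.9330, -0.4560) x2=(-2.1099, 0.5073) x3=(-1.9445, -1.2250)
step 8: x0=(1.7043, 0.6439) x1=(-0.8777, -0.5067) x2=(-2.1327, 0.5382) x3=(-1.9552, -1.2477)
step 9: x0=(1.7099, 0.6631) x1=(-0.8230, -0.5577) x2=(-2.1554, 0.5690) x3=(-1.9653, -1.2697)
step 10: x0=(1.7154, 0.6824) x1=(-0.7688, -0.6089) x2=(-2.1780, 0.5998) x3=(-1.9747, -1.2913)
step 11: x0=(1.7209, 0.7016) x1=(-0.7150, -0.6603) x2=(-2.2006, 0.6305) x3=(-1.9837, -1.3126)
step 12: x0=(1.7264, 0.7208) x1=(-0.6615, -0.7119) x2=(-2.2232, 0.6612) x3=(-1.9922, -1.3336)
step 13: x0=(1.7320, 0.7401) x1=(-0.6084, -0.7635) x2=(-2.2458, 0.6919) x3=(-2.0004, -1.3544)
step 14: x0=(1.7375, 0.7593) x1=(-0.5554, -0.8152) x2=(-2.2684, 0.7225) x3=(-2.0083, -1.3750)
step 15: x0=(1.7430, 0.7785) x1=(-0.5027, -0.8670) x2=(-2.2909, 0.7531) x3=(-2.0159, -1.3955)
step 16: x0=(1.7485, 0.7977) x1=(-0.4501, -0.9188) x2=(-2.3135, 0.7837) x3=(-2.0234, -1.4159)
step 17: x0=(1.7540, 0.8170) x1=(-0.3976, -0.9706) x2=(-2.3360, 0.8143) x3=(-2.0307, -1.4362)
step 18: x0=(1.7595, 0.8362) x1=(-0.3453, -1.0225) x2=(-2.3586, 0.8449) x3=(-2.0378, -1.4564)
step 19: x0=(1.7650, 0.8554) x1=(-0.2930, -1.0744) x2=(-2.3811, 0.8755) x3=(-2.0449, -1.4766)
step 20: x0=(1.7705, 0.8746) x1=(-0.2408, -1.1263) x2=(-2.4037, 0.9060) x3=(-2.0518, -1.4968)
step 21: x0=(1.7760, 0.8938) x1=(-0.1886, -1.1782) x2=(-2.4262, 0.9366) x3=(-2.0587, -1.5170)
step 22: x0=(1.7816, 0.9131) x1=(-0.1365, -1.2301) x2=(-2.4488, 0.9671) x3=(-2.0655, -1.5371)
step 23: x0=(1.7871, 0.9323) x1=(-0.0845, -1.2820) x2=(-2.4713, 0.9976) x3=(-2.0722, -1.5572)
step 24: x0=(1.7925, 0.9515) x1=(-0.0325, -1.3339) x2=(-2.4939, 1.0282) x3=(-2.0789, -1.5773)
step 25: x0=(1.7980, 0.9707) x1=(0.0195, -1.3859) x2=(-2.5164, 1.0587) x3=(-2.0856, -1.5974)
step 26: x0=(1.8035, 0.9899) x1=(0.0715, -1.4378) x2=(-2.5389, 1.0893) x3=(-2.0922, -1.6175)
step 27: x0=(1.8090, 1.0091) x1=(0.1235, -1.4897) x2=(-2.5615, 1.1198) x3=(-2.0988, -1.6375)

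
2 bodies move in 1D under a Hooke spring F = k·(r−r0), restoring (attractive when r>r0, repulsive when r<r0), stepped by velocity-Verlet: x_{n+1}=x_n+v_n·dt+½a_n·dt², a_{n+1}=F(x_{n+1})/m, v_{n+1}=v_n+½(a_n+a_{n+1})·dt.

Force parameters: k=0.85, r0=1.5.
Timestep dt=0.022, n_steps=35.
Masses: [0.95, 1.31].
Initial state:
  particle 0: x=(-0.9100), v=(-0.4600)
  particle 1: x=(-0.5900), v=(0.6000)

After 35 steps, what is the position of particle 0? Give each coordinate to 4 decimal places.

step 0: x0=(-0.9100) x1=(-0.5900)
step 1: x0=(-0.9204) x1=(-0.5766)
step 2: x0=(-0.9313) x1=(-0.5629)
step 3: x0=(-0.9426) x1=(-0.5488)
step 4: x0=(-0.9545) x1=(-0.5343)
step 5: x0=(-0.9668) x1=(-0.5195)
step 6: x0=(-0.9795) x1=(-0.5044)
step 7: x0=(-0.9928) x1=(-0.4890)
step 8: x0=(-1.0064) x1=(-0.4732)
step 9: x0=(-1.0205) x1=(-0.4571)
step 10: x0=(-1.0349) x1=(-0.4408)
step 11: x0=(-1.0498) x1=(-0.4242)
step 12: x0=(-1.0650) x1=(-0.4072)
step 13: x0=(-1.0806) x1=(-0.3901)
step 14: x0=(-1.0966) x1=(-0.3726)
step 15: x0=(-1.1129) x1=(-0.3550)
step 16: x0=(-1.1295) x1=(-0.3370)
step 17: x0=(-1.1464) x1=(-0.3189)
step 18: x0=(-1.1636) x1=(-0.3006)
step 19: x0=(-1.1811) x1=(-0.2820)
step 20: x0=(-1.1989) x1=(-0.2633)
step 21: x0=(-1.2168) x1=(-0.2444)
step 22: x0=(-1.2351) x1=(-0.2253)
step 23: x0=(-1.2535) x1=(-0.2061)
step 24: x0=(-1.2721) x1=(-0.1867)
step 25: x0=(-1.2909) x1=(-0.1672)
step 26: x0=(-1.3099) x1=(-0.1476)
step 27: x0=(-1.3290) x1=(-0.1279)
step 28: x0=(-1.3483) x1=(-0.1081)
step 29: x0=(-1.3676) x1=(-0.0882)
step 30: x0=(-1.3871) x1=(-0.0682)
step 31: x0=(-1.4066) x1=(-0.0482)
step 32: x0=(-1.4262) x1=(-0.0281)
step 33: x0=(-1.4458) x1=(-0.0080)
step 34: x0=(-1.4655) x1=(0.0121)
step 35: x0=(-1.4852) x1=(0.0322)

(-1.4852)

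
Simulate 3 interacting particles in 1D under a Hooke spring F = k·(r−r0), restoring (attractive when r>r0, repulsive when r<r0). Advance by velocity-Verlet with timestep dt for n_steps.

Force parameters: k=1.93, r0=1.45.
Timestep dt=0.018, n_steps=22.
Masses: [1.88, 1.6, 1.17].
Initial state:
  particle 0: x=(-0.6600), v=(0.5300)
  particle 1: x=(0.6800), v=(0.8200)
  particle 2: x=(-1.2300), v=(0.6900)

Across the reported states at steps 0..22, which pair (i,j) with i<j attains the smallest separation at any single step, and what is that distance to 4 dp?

step 0: x0=(-0.6600) x1=(0.6800) x2=(-1.2300)
step 1: x0=(-0.6503) x1=(0.6947) x2=(-1.2177)
step 2: x0=(-0.6404) x1=(0.7092) x2=(-1.2056)
step 3: x0=(-0.6302) x1=(0.7237) x2=(-1.1938)
step 4: x0=(-0.6198) x1=(0.7379) x2=(-1.1821)
step 5: x0=(-0.6091) x1=(0.7520) x2=(-1.1707)
step 6: x0=(-0.5981) x1=(0.7660) x2=(-1.1595)
step 7: x0=(-0.5868) x1=(0.7798) x2=(-1.1485)
step 8: x0=(-0.5753) x1=(0.7935) x2=(-1.1378)
step 9: x0=(-0.5635) x1=(0.8070) x2=(-1.1273)
step 10: x0=(-0.5515) x1=(0.8203) x2=(-1.1169)
step 11: x0=(-0.5392) x1=(0.8335) x2=(-1.1068)
step 12: x0=(-0.5266) x1=(0.8465) x2=(-1.0969)
step 13: x0=(-0.5137) x1=(0.8594) x2=(-1.0873)
step 14: x0=(-0.5006) x1=(0.8721) x2=(-1.0778)
step 15: x0=(-0.4872) x1=(0.8846) x2=(-1.0685)
step 16: x0=(-0.4736) x1=(0.8970) x2=(-1.0594)
step 17: x0=(-0.4596) x1=(0.9092) x2=(-1.0505)
step 18: x0=(-0.4455) x1=(0.9212) x2=(-1.0418)
step 19: x0=(-0.4310) x1=(0.9331) x2=(-1.0332)
step 20: x0=(-0.4164) x1=(0.9448) x2=(-1.0249)
step 21: x0=(-0.4014) x1=(0.9563) x2=(-1.0167)
step 22: x0=(-0.3863) x1=(0.9677) x2=(-1.0087)

pair (0,2), distance 0.5614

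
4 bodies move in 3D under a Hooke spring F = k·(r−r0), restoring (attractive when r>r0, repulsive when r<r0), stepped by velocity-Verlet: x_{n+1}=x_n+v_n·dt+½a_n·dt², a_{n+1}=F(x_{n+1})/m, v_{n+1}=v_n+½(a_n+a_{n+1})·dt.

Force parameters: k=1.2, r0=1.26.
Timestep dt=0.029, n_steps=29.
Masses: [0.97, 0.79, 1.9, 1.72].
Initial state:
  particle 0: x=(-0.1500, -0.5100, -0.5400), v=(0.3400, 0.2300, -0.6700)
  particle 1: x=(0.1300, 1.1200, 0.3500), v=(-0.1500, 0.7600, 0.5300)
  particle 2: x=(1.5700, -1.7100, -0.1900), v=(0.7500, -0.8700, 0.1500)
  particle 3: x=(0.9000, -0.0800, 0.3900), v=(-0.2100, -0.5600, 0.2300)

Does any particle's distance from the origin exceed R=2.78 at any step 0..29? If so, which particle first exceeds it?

step 0: x0=(-0.1500, -0.5100, -0.5400) x1=(0.1300, 1.1200, 0.3500) x2=(1.5700, -1.7100, -0.1900) x3=(0.9000, -0.0800, 0.3900)
step 1: x0=(-0.1397, -0.5033, -0.5591) x1=(0.1262, 1.1405, 0.3650) x2=(1.5913, -1.7345, -0.1856) x3=(0.8939, -0.0964, 0.3966)
step 2: x0=(-0.1283, -0.4964, -0.5776) x1=(0.1236, 1.1578, 0.3791) x2=(1.6116, -1.7575, -0.1809) x3=(0.8878, -0.1130, 0.4030)
step 3: x0=(-0.1160, -0.4895, -0.5955) x1=(0.1222, 1.1719, 0.3924) x2=(1.6308, -1.7790, -0.1761) x3=(0.8817, -0.1299, 0.4091)
step 4: x0=(-0.1026, -0.4825, -0.6126) x1=(0.1220, 1.1825, 0.4048) x2=(1.6491, -1.7989, -0.1710) x3=(0.8756, -0.1469, 0.4151)
step 5: x0=(-0.0882, -0.4754, -0.6291) x1=(0.1232, 1.1897, 0.4163) x2=(1.6663, -1.8172, -0.1658) x3=(0.8694, -0.1643, 0.4209)
step 6: x0=(-0.0728, -0.4683, -0.6447) x1=(0.1256, 1.1934, 0.4268) x2=(1.6824, -1.8339, -0.1603) x3=(0.8633, -0.1818, 0.4265)
step 7: x0=(-0.0564, -0.4611, -0.6596) x1=(0.1295, 1.1935, 0.4363) x2=(1.6974, -1.8489, -0.1547) x3=(0.8572, -0.1995, 0.4319)
step 8: x0=(-0.0390, -0.4539, -0.6737) x1=(0.1346, 1.1900, 0.4448) x2=(1.7113, -1.8622, -0.1489) x3=(0.8511, -0.2174, 0.4371)
step 9: x0=(-0.0205, -0.4467, -0.6870) x1=(0.1412, 1.1829, 0.4524) x2=(1.7241, -1.8739, -0.1429) x3=(0.8451, -0.2356, 0.4420)
step 10: x0=(-0.0011, -0.4396, -0.6994) x1=(0.1492, 1.1721, 0.4589) x2=(1.7358, -1.8839, -0.1367) x3=(0.8390, -0.2539, 0.4468)
step 11: x0=(0.0193, -0.4324, -0.7110) x1=(0.1586, 1.1577, 0.4643) x2=(1.7463, -1.8921, -0.1304) x3=(0.8331, -0.2724, 0.4514)
step 12: x0=(0.0407, -0.4254, -0.7217) x1=(0.1694, 1.1398, 0.4688) x2=(1.7557, -1.8987, -0.1238) x3=(0.8271, -0.2910, 0.4558)
step 13: x0=(0.0631, -0.4185, -0.7315) x1=(0.1816, 1.1182, 0.4722) x2=(1.7640, -1.9036, -0.1171) x3=(0.8213, -0.3099, 0.4599)
step 14: x0=(0.0865, -0.4117, -0.7405) x1=(0.1952, 1.0932, 0.4745) x2=(1.7712, -1.9068, -0.1103) x3=(0.8155, -0.3289, 0.4639)
step 15: x0=(0.1107, -0.4050, -0.7486) x1=(0.2101, 1.0647, 0.4759) x2=(1.7772, -1.9084, -0.1033) x3=(0.8098, -0.3480, 0.4677)
step 16: x0=(0.1359, -0.3986, -0.7558) x1=(0.2265, 1.0328, 0.4762) x2=(1.7821, -1.9083, -0.0962) x3=(0.8041, -0.3674, 0.4713)
step 17: x0=(0.1619, -0.3923, -0.7621) x1=(0.2441, 0.9977, 0.4756) x2=(1.7859, -1.9065, -0.0889) x3=(0.7986, -0.3869, 0.4747)
step 18: x0=(0.1888, -0.3864, -0.7676) x1=(0.2631, 0.9594, 0.4740) x2=(1.7887, -1.9032, -0.0815) x3=(0.7932, -0.4066, 0.4780)
step 19: x0=(0.2166, -0.3807, -0.7722) x1=(0.2833, 0.9181, 0.4714) x2=(1.7904, -1.8983, -0.0740) x3=(0.7879, -0.4265, 0.4810)
step 20: x0=(0.2451, -0.3753, -0.7760) x1=(0.3047, 0.8738, 0.4680) x2=(1.7910, -1.8919, -0.0664) x3=(0.7827, -0.4465, 0.4839)
step 21: x0=(0.2745, -0.3702, -0.7790) x1=(0.3274, 0.8269, 0.4637) x2=(1.7906, -1.8840, -0.0587) x3=(0.7777, -0.4668, 0.4867)
step 22: x0=(0.3046, -0.3656, -0.7812) x1=(0.3512, 0.7772, 0.4586) x2=(1.7893, -1.8746, -0.0509) x3=(0.7728, -0.4872, 0.4892)
step 23: x0=(0.3354, -0.3613, -0.7827) x1=(0.3760, 0.7252, 0.4527) x2=(1.7870, -1.8638, -0.0430) x3=(0.7681, -0.5078, 0.4917)
step 24: x0=(0.3669, -0.3574, -0.7834) x1=(0.4020, 0.6709, 0.4460) x2=(1.7837, -1.8517, -0.0351) x3=(0.7635, -0.5287, 0.4939)
step 25: x0=(0.3991, -0.3540, -0.7835) x1=(0.4289, 0.6144, 0.4387) x2=(1.7796, -1.8383, -0.0271) x3=(0.7590, -0.5497, 0.4961)
step 26: x0=(0.4319, -0.3511, -0.7829) x1=(0.4567, 0.5561, 0.4307) x2=(1.7746, -1.8236, -0.0191) x3=(0.7547, -0.5710, 0.4981)
step 27: x0=(0.4653, -0.3486, -0.7816) x1=(0.4854, 0.4960, 0.4222) x2=(1.7688, -1.8078, -0.0110) x3=(0.7506, -0.5925, 0.5000)
step 28: x0=(0.4993, -0.3466, -0.7798) x1=(0.5150, 0.4343, 0.4131) x2=(1.7623, -1.7908, -0.0029) x3=(0.7466, -0.6142, 0.5018)
step 29: x0=(0.5337, -0.3451, -0.7775) x1=(0.5453, 0.3714, 0.4036) x2=(1.7550, -1.7728, 0.0052) x3=(0.7428, -0.6362, 0.5035)

no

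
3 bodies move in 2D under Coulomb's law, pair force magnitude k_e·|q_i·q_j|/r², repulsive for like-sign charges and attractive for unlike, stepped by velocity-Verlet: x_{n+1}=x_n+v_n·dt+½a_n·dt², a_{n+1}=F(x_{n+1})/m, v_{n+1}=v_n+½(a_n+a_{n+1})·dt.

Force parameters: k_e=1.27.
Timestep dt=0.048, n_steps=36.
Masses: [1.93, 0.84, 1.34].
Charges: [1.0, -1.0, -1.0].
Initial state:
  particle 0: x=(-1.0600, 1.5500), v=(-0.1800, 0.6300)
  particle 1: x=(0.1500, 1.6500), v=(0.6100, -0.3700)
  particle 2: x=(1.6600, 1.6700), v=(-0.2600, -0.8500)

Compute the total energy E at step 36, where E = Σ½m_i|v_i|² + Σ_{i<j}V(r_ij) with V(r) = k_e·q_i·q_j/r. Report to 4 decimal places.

step 0: x0=(-1.0600, 1.5500) x1=(0.1500, 1.6500) x2=(1.6600, 1.6700)
step 1: x0=(-1.0680, 1.5803) x1=(0.1773, 1.6321) x2=(1.6479, 1.6292)
step 2: x0=(-1.0749, 1.6106) x1=(0.2008, 1.6142) x2=(1.6364, 1.5884)
step 3: x0=(-1.0806, 1.6410) x1=(0.2205, 1.5962) x2=(1.6257, 1.5476)
step 4: x0=(-1.0852, 1.6712) x1=(0.2363, 1.5784) x2=(1.6159, 1.5067)
step 5: x0=(-1.0887, 1.7015) x1=(0.2484, 1.5609) x2=(1.6069, 1.4658)
step 6: x0=(-1.0912, 1.7316) x1=(0.2566, 1.5436) x2=(1.5987, 1.4249)
step 7: x0=(-1.0927, 1.7616) x1=(0.2611, 1.5268) x2=(1.5915, 1.3839)
step 8: x0=(-1.0932, 1.7914) x1=(0.2618, 1.5105) x2=(1.5851, 1.3427)
step 9: x0=(-1.0927, 1.8210) x1=(0.2588, 1.4949) x2=(1.5798, 1.3015)
step 10: x0=(-1.0912, 1.8504) x1=(0.2521, 1.4799) x2=(1.5753, 1.2602)
step 11: x0=(-1.0888, 1.8795) x1=(0.2418, 1.4658) x2=(1.5717, 1.2187)
step 12: x0=(-1.0855, 1.9084) x1=(0.2279, 1.4525) x2=(1.5690, 1.1771)
step 13: x0=(-1.0812, 1.9369) x1=(0.2105, 1.4401) x2=(1.5672, 1.1353)
step 14: x0=(-1.0760, 1.9652) x1=(0.1896, 1.4289) x2=(1.5663, 1.0934)
step 15: x0=(-1.0699, 1.9930) x1=(0.1653, 1.4187) x2=(1.5661, 1.0513)
step 16: x0=(-1.0628, 2.0204) x1=(0.1377, 1.4098) x2=(1.5666, 1.0090)
step 17: x0=(-1.0548, 2.0474) x1=(0.1069, 1.4022) x2=(1.5679, 0.9665)
step 18: x0=(-1.0459, 2.0739) x1=(0.0729, 1.3959) x2=(1.5698, 0.9239)
step 19: x0=(-1.0361, 2.0999) x1=(0.0359, 1.3911) x2=(1.5723, 0.8811)
step 20: x0=(-1.0253, 2.1252) x1=(-0.0042, 1.3880) x2=(1.5753, 0.8382)
step 21: x0=(-1.0136, 2.1500) x1=(-0.0473, 1.3865) x2=(1.5789, 0.7951)
step 22: x0=(-1.0010, 2.1740) x1=(-0.0932, 1.3868) x2=(1.5829, 0.7519)
step 23: x0=(-0.9874, 2.1973) x1=(-0.1420, 1.3891) x2=(1.5873, 0.7086)
step 24: x0=(-0.9728, 2.2197) x1=(-0.1935, 1.3935) x2=(1.5921, 0.6652)
step 25: x0=(-0.9573, 2.2411) x1=(-0.2478, 1.4003) x2=(1.5973, 0.6217)
step 26: x0=(-0.9409, 2.2615) x1=(-0.3048, 1.4095) x2=(1.6027, 0.5781)
step 27: x0=(-0.9235, 2.2808) x1=(-0.3643, 1.4216) x2=(1.6084, 0.5344)
step 28: x0=(-0.9052, 2.2988) x1=(-0.4263, 1.4368) x2=(1.6144, 0.4906)
step 29: x0=(-0.8861, 2.3153) x1=(-0.4906, 1.4553) x2=(1.6205, 0.4468)
step 30: x0=(-0.8660, 2.3301) x1=(-0.5572, 1.4777) x2=(1.6269, 0.4030)
step 31: x0=(-0.8453, 2.3432) x1=(-0.6257, 1.5043) x2=(1.6334, 0.3592)
step 32: x0=(-0.8239, 2.3542) x1=(-0.6959, 1.5357) x2=(1.6400, 0.3153)
step 33: x0=(-0.8021, 2.3629) x1=(-0.7673, 1.5723) x2=(1.6467, 0.2714)
step 34: x0=(-0.7800, 2.3691) x1=(-0.8394, 1.6147) x2=(1.6536, 0.2275)
step 35: x0=(-0.7580, 2.3726) x1=(-0.9114, 1.6633) x2=(1.6605, 0.1836)
step 36: x0=(-0.7366, 2.3731) x1=(-0.9823, 1.7186) x2=(1.6675, 0.1398)
step 0 velocities: v0=(-0.1800, 0.6300) v1=(0.6100, -0.3700) v2=(-0.2600, -0.8500)
step 0: KE=1.1574, PE=-0.6715, E=0.4859
step 36 velocities: v0=(0.4368, -0.0195) v1=(-1.4546, 1.2238) v2=(0.1459, -0.9136)
step 36: KE=2.2756, PE=-1.7919, E=0.4837

0.4837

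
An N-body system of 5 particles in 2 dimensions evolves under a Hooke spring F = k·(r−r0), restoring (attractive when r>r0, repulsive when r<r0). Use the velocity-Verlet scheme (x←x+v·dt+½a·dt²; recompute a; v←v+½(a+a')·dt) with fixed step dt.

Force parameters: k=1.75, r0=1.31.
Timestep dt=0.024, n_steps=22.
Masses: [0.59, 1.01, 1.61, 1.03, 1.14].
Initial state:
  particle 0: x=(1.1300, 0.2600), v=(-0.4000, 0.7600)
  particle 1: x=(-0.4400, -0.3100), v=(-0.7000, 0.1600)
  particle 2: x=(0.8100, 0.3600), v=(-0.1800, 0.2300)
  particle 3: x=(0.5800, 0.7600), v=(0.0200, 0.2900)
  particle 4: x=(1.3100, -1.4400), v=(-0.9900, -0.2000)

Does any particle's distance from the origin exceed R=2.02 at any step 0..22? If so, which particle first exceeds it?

step 0: x0=(1.1300, 0.2600) x1=(-0.4400, -0.3100) x2=(0.8100, 0.3600) x3=(0.5800, 0.7600) x4=(1.3100, -1.4400)
step 1: x0=(1.1213, 0.2772) x1=(-0.4562, -0.3062) x2=(0.8055, 0.3652) x3=(0.5802, 0.7670) x4=(1.2857, -1.4438)
step 2: x0=(1.1144, 0.2924) x1=(-0.4712, -0.3025) x2=(0.8008, 0.3697) x3=(0.5797, 0.7740) x4=(1.2605, -1.4455)
step 3: x0=(1.1094, 0.3055) x1=(-0.4849, -0.2990) x2=(0.7957, 0.3735) x3=(0.5785, 0.7810) x4=(1.2342, -1.4451)
step 4: x0=(1.1062, 0.3166) x1=(-0.4974, -0.2954) x2=(0.7902, 0.3767) x3=(0.5767, 0.7881) x4=(1.2070, -1.4426)
step 5: x0=(1.1048, 0.3257) x1=(-0.5086, -0.2920) x2=(0.7844, 0.3790) x3=(0.5741, 0.7952) x4=(1.1789, -1.4380)
step 6: x0=(1.1052, 0.3328) x1=(-0.5185, -0.2885) x2=(0.7782, 0.3806) x3=(0.5709, 0.8024) x4=(1.1498, -1.4313)
step 7: x0=(1.1074, 0.3379) x1=(-0.5271, -0.2851) x2=(0.7716, 0.3815) x3=(0.5669, 0.8095) x4=(1.1200, -1.4226)
step 8: x0=(1.1113, 0.3411) x1=(-0.5345, -0.2817) x2=(0.7647, 0.3816) x3=(0.5622, 0.8167) x4=(1.0893, -1.4117)
step 9: x0=(1.1168, 0.3424) x1=(-0.5406, -0.2783) x2=(0.7573, 0.3810) x3=(0.5568, 0.8238) x4=(1.0579, -1.3989)
step 10: x0=(1.1239, 0.3420) x1=(-0.5454, -0.2748) x2=(0.7495, 0.3796) x3=(0.5507, 0.8310) x4=(1.0257, -1.3841)
step 11: x0=(1.1326, 0.3397) x1=(-0.5490, -0.2713) x2=(0.7413, 0.3774) x3=(0.5438, 0.8382) x4=(0.9929, -1.3673)
step 12: x0=(1.1427, 0.3357) x1=(-0.5514, -0.2677) x2=(0.7327, 0.3745) x3=(0.5363, 0.8454) x4=(0.9595, -1.3487)
step 13: x0=(1.1541, 0.3301) x1=(-0.5526, -0.2641) x2=(0.7237, 0.3709) x3=(0.5281, 0.8525) x4=(0.9255, -1.3283)
step 14: x0=(1.1668, 0.3229) x1=(-0.5526, -0.2603) x2=(0.7143, 0.3666) x3=(0.5192, 0.8596) x4=(0.8910, -1.3062)
step 15: x0=(1.1806, 0.3142) x1=(-0.5515, -0.2565) x2=(0.7045, 0.3617) x3=(0.5096, 0.8668) x4=(0.8561, -1.2825)
step 16: x0=(1.1955, 0.3041) x1=(-0.5494, -0.2525) x2=(0.6943, 0.3561) x3=(0.4994, 0.8739) x4=(0.8207, -1.2571)
step 17: x0=(1.2114, 0.2926) x1=(-0.5462, -0.2484) x2=(0.6838, 0.3500) x3=(0.4886, 0.8809) x4=(0.7850, -1.2303)
step 18: x0=(1.2280, 0.2799) x1=(-0.5420, -0.2442) x2=(0.6729, 0.3432) x3=(0.4773, 0.8879) x4=(0.7490, -1.2022)
step 19: x0=(1.2454, 0.2660) x1=(-0.5369, -0.2398) x2=(0.6617, 0.3359) x3=(0.4654, 0.8949) x4=(0.7128, -1.1727)
step 20: x0=(1.2634, 0.2510) x1=(-0.5309, -0.2353) x2=(0.6502, 0.3281) x3=(0.4530, 0.9018) x4=(0.6764, -1.1421)
step 21: x0=(1.2819, 0.2350) x1=(-0.5242, -0.2306) x2=(0.6384, 0.3199) x3=(0.4401, 0.9087) x4=(0.6398, -1.1104)
step 22: x0=(1.3008, 0.2181) x1=(-0.5166, -0.2257) x2=(0.6263, 0.3112) x3=(0.4268, 0.9155) x4=(0.6031, -1.0778)

no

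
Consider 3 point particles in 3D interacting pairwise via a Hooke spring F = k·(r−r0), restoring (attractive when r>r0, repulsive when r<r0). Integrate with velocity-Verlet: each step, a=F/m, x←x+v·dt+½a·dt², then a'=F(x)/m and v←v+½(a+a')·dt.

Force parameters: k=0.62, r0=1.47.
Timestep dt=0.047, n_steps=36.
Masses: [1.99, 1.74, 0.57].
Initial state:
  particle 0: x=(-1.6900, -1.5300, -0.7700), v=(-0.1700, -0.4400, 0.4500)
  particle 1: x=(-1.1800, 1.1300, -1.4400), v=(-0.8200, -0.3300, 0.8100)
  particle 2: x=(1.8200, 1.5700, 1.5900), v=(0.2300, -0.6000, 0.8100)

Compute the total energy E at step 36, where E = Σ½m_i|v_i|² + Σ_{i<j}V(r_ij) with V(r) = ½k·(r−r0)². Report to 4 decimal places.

9.3847

step 0: x0=(-1.6900, -1.5300, -0.7700) x1=(-1.1800, 1.1300, -1.4400) x2=(1.8200, 1.5700, 1.5900)
step 1: x0=(-1.6970, -1.5495, -0.7484) x1=(-1.2179, 1.1141, -1.4010) x2=(1.8254, 1.5388, 1.6236)
step 2: x0=(-1.7022, -1.5666, -0.7258) x1=(-1.2543, 1.0974, -1.3602) x2=(1.8199, 1.5015, 1.6484)
step 3: x0=(-1.7054, -1.5813, -0.7022) x1=(-1.2893, 1.0800, -1.3176) x2=(1.8034, 1.4583, 1.6643)
step 4: x0=(-1.7068, -1.5936, -0.6777) x1=(-1.3229, 1.0618, -1.2733) x2=(1.7760, 1.4093, 1.6713)
step 5: x0=(-1.7063, -1.6036, -0.6522) x1=(-1.3550, 1.0428, -1.2272) x2=(1.7377, 1.3546, 1.6697)
step 6: x0=(-1.7041, -1.6113, -0.6258) x1=(-1.3857, 1.0230, -1.1794) x2=(1.6887, 1.2943, 1.6596)
step 7: x0=(-1.7001, -1.6168, -0.5984) x1=(-1.4149, 1.0023, -1.1299) x2=(1.6291, 1.2286, 1.6411)
step 8: x0=(-1.6944, -1.6201, -0.5701) x1=(-1.4426, 0.9809, -1.0789) x2=(1.5591, 1.1578, 1.6146)
step 9: x0=(-1.6870, -1.6213, -0.5409) x1=(-1.4690, 0.9586, -1.0263) x2=(1.4792, 1.0821, 1.5803)
step 10: x0=(-1.6781, -1.6204, -0.5108) x1=(-1.4939, 0.9355, -0.9723) x2=(1.3896, 1.0018, 1.5386)
step 11: x0=(-1.6678, -1.6175, -0.4800) x1=(-1.5176, 0.9116, -0.9169) x2=(1.2908, 0.9171, 1.4899)
step 12: x0=(-1.6560, -1.6127, -0.4483) x1=(-1.5399, 0.8868, -0.8602) x2=(1.1832, 0.8284, 1.4345)
step 13: x0=(-1.6429, -1.6061, -0.4160) x1=(-1.5610, 0.8611, -0.8023) x2=(1.0673, 0.7359, 1.3730)
step 14: x0=(-1.6287, -1.5978, -0.3830) x1=(-1.5810, 0.8346, -0.7433) x2=(0.9437, 0.6401, 1.3058)
step 15: x0=(-1.6133, -1.5879, -0.3493) x1=(-1.5999, 0.8072, -0.6833) x2=(0.8130, 0.5412, 1.2334)
step 16: x0=(-1.5969, -1.5764, -0.3152) x1=(-1.6178, 0.7790, -0.6224) x2=(0.6757, 0.4396, 1.1563)
step 17: x0=(-1.5797, -1.5636, -0.2805) x1=(-1.6348, 0.7499, -0.5608) x2=(0.5327, 0.3357, 1.0751)
step 18: x0=(-1.5617, -1.5494, -0.2454) x1=(-1.6510, 0.7201, -0.4984) x2=(0.3845, 0.2298, 0.9903)
step 19: x0=(-1.5430, -1.5341, -0.2099) x1=(-1.6665, 0.6894, -0.4355) x2=(0.2320, 0.1223, 0.9026)
step 20: x0=(-1.5239, -1.5178, -0.1742) x1=(-1.6814, 0.6579, -0.3721) x2=(0.0757, 0.0136, 0.8124)
step 21: x0=(-1.5043, -1.5006, -0.1382) x1=(-1.6957, 0.6257, -0.3083) x2=(-0.0834, -0.0961, 0.7203)
step 22: x0=(-1.4845, -1.4826, -0.1021) x1=(-1.7097, 0.5929, -0.2443) x2=(-0.2448, -0.2064, 0.6268)
step 23: x0=(-1.4645, -1.4639, -0.0658) x1=(-1.7233, 0.5594, -0.1801) x2=(-0.4076, -0.3170, 0.5325)
step 24: x0=(-1.4444, -1.4448, -0.0296) x1=(-1.7368, 0.5253, -0.1158) x2=(-0.5713, -0.4276, 0.4377)
step 25: x0=(-1.4245, -1.4253, 0.0066) x1=(-1.7501, 0.4908, -0.0514) x2=(-0.7351, -0.5379, 0.3429)
step 26: x0=(-1.4047, -1.4057, 0.0428) x1=(-1.7633, 0.4559, 0.0130) x2=(-0.8985, -0.6476, 0.2482)
step 27: x0=(-1.3852, -1.3861, 0.0788) x1=(-1.7765, 0.4207, 0.0773) x2=(-1.0611, -0.7564, 0.1539)
step 28: x0=(-1.3659, -1.3666, 0.1149) x1=(-1.7897, 0.3853, 0.1417) x2=(-1.2228, -0.8638, 0.0597)
step 29: x0=(-1.3469, -1.3476, 0.1509) x1=(-1.8028, 0.3497, 0.2061) x2=(-1.3838, -0.9692, -0.0346)
step 30: x0=(-1.3279, -1.3291, 0.1873) x1=(-1.8159, 0.3139, 0.2705) x2=(-1.5450, -1.0725, -0.1302)
step 31: x0=(-1.3086, -1.3107, 0.2242) x1=(-1.8289, 0.2779, 0.3349) x2=(-1.7073, -1.1744, -0.2273)
step 32: x0=(-1.2890, -1.2924, 0.2616) x1=(-1.8419, 0.2417, 0.3992) x2=(-1.8709, -1.2757, -0.3260)
step 33: x0=(-1.2691, -1.2740, 0.2992) x1=(-1.8549, 0.2052, 0.4635) x2=(-2.0356, -1.3765, -0.4254)
step 34: x0=(-1.2490, -1.2554, 0.3371) x1=(-1.8678, 0.1684, 0.5276) x2=(-2.2010, -1.4767, -0.5252)
step 35: x0=(-1.2289, -1.2368, 0.3750) x1=(-1.8807, 0.1312, 0.5915) x2=(-2.3664, -1.5759, -0.6245)
step 36: x0=(-1.2088, -1.2181, 0.4129) x1=(-1.8938, 0.0936, 0.6551) x2=(-2.5313, -1.6738, -0.7228)
step 0 velocities: v0=(-0.1700, -0.4400, 0.4500) v1=(-0.8200, -0.3300, 0.8100) v2=(0.2300, -0.6000, 0.8100)
step 0: KE=1.9781, PE=7.4148, E=9.3929
step 36 velocities: v0=(0.4251, 0.3965, 0.8050) v1=(-0.2799, -0.8072, 1.3484) v2=(-3.4966, -2.0636, -2.0732)
step 36: KE=9.1211, PE=0.2636, E=9.3847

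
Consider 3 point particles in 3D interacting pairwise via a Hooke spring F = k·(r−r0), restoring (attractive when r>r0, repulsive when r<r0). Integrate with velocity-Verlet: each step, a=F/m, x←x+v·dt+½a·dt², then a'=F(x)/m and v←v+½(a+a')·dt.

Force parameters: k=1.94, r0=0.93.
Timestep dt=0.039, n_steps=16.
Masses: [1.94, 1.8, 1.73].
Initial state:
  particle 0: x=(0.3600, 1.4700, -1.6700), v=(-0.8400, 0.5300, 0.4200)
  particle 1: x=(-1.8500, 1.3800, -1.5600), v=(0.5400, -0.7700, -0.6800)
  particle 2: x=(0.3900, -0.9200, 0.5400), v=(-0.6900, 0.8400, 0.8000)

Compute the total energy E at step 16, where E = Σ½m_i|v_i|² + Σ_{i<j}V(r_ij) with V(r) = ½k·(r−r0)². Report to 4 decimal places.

18.9426

step 0: x0=(0.3600, 1.4700, -1.6700) x1=(-1.8500, 1.3800, -1.5600) x2=(0.3900, -0.9200, 0.5400)
step 1: x0=(0.3263, 1.4893, -1.6524) x1=(-1.8265, 1.3486, -1.5853) x2=(0.3616, -0.8843, 0.5685)
step 2: x0=(0.2907, 1.5060, -1.6323) x1=(-1.7983, 1.3145, -1.6079) x2=(0.3304, -0.8428, 0.5915)
step 3: x0=(0.2535, 1.5199, -1.6097) x1=(-1.7655, 1.2780, -1.6279) x2=(0.2964, -0.7957, 0.6090)
step 4: x0=(0.2146, 1.5311, -1.5848) x1=(-1.7285, 1.2391, -1.6451) x2=(0.2597, -0.7432, 0.6210)
step 5: x0=(0.1742, 1.5397, -1.5576) x1=(-1.6873, 1.1981, -1.6595) x2=(0.2204, -0.6854, 0.6274)
step 6: x0=(0.1324, 1.5456, -1.5281) x1=(-1.6423, 1.1551, -1.6711) x2=(0.1787, -0.6226, 0.6283)
step 7: x0=(0.0893, 1.5489, -1.4965) x1=(-1.5936, 1.1103, -1.6798) x2=(0.1347, -0.5550, 0.6239)
step 8: x0=(0.0451, 1.5497, -1.4627) x1=(-1.5417, 1.0639, -1.6857) x2=(0.0885, -0.4829, 0.6141)
step 9: x0=(-0.0001, 1.5481, -1.4270) x1=(-1.4867, 1.0160, -1.6887) x2=(0.0402, -0.4065, 0.5991)
step 10: x0=(-0.0463, 1.5441, -1.3893) x1=(-1.4289, 0.9668, -1.6889) x2=(-0.0099, -0.3263, 0.5790)
step 11: x0=(-0.0932, 1.5379, -1.3499) x1=(-1.3686, 0.9166, -1.6863) x2=(-0.0617, -0.2424, 0.5541)
step 12: x0=(-0.1408, 1.5297, -1.3088) x1=(-1.3062, 0.8654, -1.6811) x2=(-0.1150, -0.1552, 0.5246)
step 13: x0=(-0.1890, 1.5195, -1.2661) x1=(-1.2418, 0.8135, -1.6733) x2=(-0.1698, -0.0651, 0.4906)
step 14: x0=(-0.2376, 1.5075, -1.2220) x1=(-1.1757, 0.7611, -1.6630) x2=(-0.2256, 0.0276, 0.4524)
step 15: x0=(-0.2866, 1.4939, -1.1766) x1=(-1.1083, 0.7082, -1.6504) x2=(-0.2825, 0.1226, 0.4104)
step 16: x0=(-0.3360, 1.4789, -1.1300) x1=(-1.0398, 0.6551, -1.6356) x2=(-0.3403, 0.2194, 0.3647)
step 0 velocities: v0=(-0.8400, 0.5300, 0.4200) v1=(0.5400, -0.7700, -0.6800) v2=(-0.6900, 0.8400, 0.8000)
step 0: KE=3.9160, PE=15.0390, E=18.9550
step 16 velocities: v0=(-1.2676, -0.4025, 1.2074) v1=(1.7691, -1.3636, 0.4058) v2=(-1.4893, 2.5034, -1.2127)
step 16: KE=16.3802, PE=2.5624, E=18.9426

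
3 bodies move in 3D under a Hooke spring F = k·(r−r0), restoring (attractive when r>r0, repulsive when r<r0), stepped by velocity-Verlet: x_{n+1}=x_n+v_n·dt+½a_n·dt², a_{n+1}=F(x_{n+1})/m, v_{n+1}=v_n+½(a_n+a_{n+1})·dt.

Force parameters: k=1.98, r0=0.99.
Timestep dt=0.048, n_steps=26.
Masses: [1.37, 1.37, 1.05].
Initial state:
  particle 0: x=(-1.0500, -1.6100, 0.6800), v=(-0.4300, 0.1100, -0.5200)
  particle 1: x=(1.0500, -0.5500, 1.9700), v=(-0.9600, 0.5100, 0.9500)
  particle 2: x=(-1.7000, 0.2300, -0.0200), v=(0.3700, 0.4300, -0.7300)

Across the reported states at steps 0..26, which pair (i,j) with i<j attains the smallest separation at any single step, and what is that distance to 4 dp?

pair (0,2), distance 0.8554

step 0: x0=(-1.0500, -1.6100, 0.6800) x1=(1.0500, -0.5500, 1.9700) x2=(-1.7000, 0.2300, -0.0200)
step 1: x0=(-1.0690, -1.6020, 0.6558) x1=(0.9984, -0.5257, 2.0119) x2=(-1.6772, 0.2473, -0.0512)
step 2: x0=(-1.0847, -1.5885, 0.6332) x1=(0.9362, -0.5018, 2.0460) x2=(-1.6448, 0.2581, -0.0743)
step 3: x0=(-1.0971, -1.5696, 0.6124) x1=(0.8635, -0.4785, 2.0721) x2=(-1.6031, 0.2623, -0.0893)
step 4: x0=(-1.1063, -1.5452, 0.5934) x1=(0.7809, -0.4556, 2.0901) x2=(-1.5527, 0.2602, -0.0961)
step 5: x0=(-1.1122, -1.5156, 0.5764) x1=(0.6890, -0.4334, 2.0998) x2=(-1.4943, 0.2520, -0.0948)
step 6: x0=(-1.1151, -1.4808, 0.5615) x1=(0.5884, -0.4118, 2.1014) x2=(-1.4285, 0.2380, -0.0855)
step 7: x0=(-1.1150, -1.4412, 0.5486) x1=(0.4798, -0.3910, 2.0950) x2=(-1.3562, 0.2186, -0.0685)
step 8: x0=(-1.1121, -1.3971, 0.5380) x1=(0.3640, -0.3709, 2.0808) x2=(-1.2782, 0.1943, -0.0441)
step 9: x0=(-1.1066, -1.3488, 0.5295) x1=(0.2418, -0.3516, 2.0590) x2=(-1.1953, 0.1655, -0.0127)
step 10: x0=(-1.0987, -1.2966, 0.5232) x1=(0.1142, -0.3331, 2.0301) x2=(-1.1084, 0.1327, 0.0251)
step 11: x0=(-1.0885, -1.2410, 0.5190) x1=(-0.0181, -0.3154, 1.9946) x2=(-1.0184, 0.0967, 0.0688)
step 12: x0=(-1.0765, -1.1826, 0.5169) x1=(-0.1540, -0.2985, 1.9530) x2=(-0.9261, 0.0579, 0.1176)
step 13: x0=(-1.0629, -1.1217, 0.5168) x1=(-0.2927, -0.2825, 1.9060) x2=(-0.8322, 0.0170, 0.1710)
step 14: x0=(-1.0479, -1.0588, 0.5186) x1=(-0.4333, -0.2673, 1.8542) x2=(-0.7374, -0.0255, 0.2281)
step 15: x0=(-1.0320, -0.9945, 0.5221) x1=(-0.5753, -0.2528, 1.7984) x2=(-0.6423, -0.0688, 0.2883)
step 16: x0=(-1.0155, -0.9291, 0.5270) x1=(-0.7178, -0.2390, 1.7393) x2=(-0.5471, -0.1126, 0.3508)
step 17: x0=(-0.9988, -0.8632, 0.5332) x1=(-0.8605, -0.2258, 1.6777) x2=(-0.4520, -0.1565, 0.4150)
step 18: x0=(-0.9821, -0.7969, 0.5405) x1=(-1.0030, -0.2130, 1.6140) x2=(-0.3572, -0.2001, 0.4806)
step 19: x0=(-0.9658, -0.7306, 0.5484) x1=(-1.1449, -0.2006, 1.5487) x2=(-0.2627, -0.2434, 0.5474)
step 20: x0=(-0.9499, -0.6643, 0.5567) x1=(-1.2860, -0.1885, 1.4821) x2=(-0.1686, -0.2862, 0.6153)
step 21: x0=(-0.9344, -0.5980, 0.5654) x1=(-1.4258, -0.1766, 1.4143) x2=(-0.0756, -0.3288, 0.6843)
step 22: x0=(-0.9193, -0.5317, 0.5742) x1=(-1.5640, -0.1650, 1.3455) x2=(0.0157, -0.3709, 0.7545)
step 23: x0=(-0.9045, -0.4653, 0.5832) x1=(-1.6997, -0.1538, 1.2756) x2=(0.1042, -0.4127, 0.8258)
step 24: x0=(-0.8898, -0.3988, 0.5924) x1=(-1.8324, -0.1431, 1.2048) x2=(0.1888, -0.4540, 0.8980)
step 25: x0=(-0.8751, -0.3322, 0.6021) x1=(-1.9611, -0.1330, 1.1332) x2=(0.2682, -0.4945, 0.9708)
step 26: x0=(-0.8604, -0.2656, 0.6123) x1=(-2.0850, -0.1238, 1.0609) x2=(0.3413, -0.5341, 1.0436)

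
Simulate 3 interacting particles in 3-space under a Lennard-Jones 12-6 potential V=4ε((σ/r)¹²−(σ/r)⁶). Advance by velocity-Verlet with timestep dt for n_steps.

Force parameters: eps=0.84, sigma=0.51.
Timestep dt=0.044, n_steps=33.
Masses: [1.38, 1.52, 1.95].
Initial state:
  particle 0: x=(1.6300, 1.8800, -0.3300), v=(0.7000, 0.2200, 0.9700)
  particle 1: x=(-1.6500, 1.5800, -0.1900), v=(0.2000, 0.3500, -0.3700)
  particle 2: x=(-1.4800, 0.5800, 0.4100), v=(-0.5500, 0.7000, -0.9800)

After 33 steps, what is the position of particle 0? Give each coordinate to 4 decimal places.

(2.6463, 2.1994, 1.0784)

step 0: x0=(1.6300, 1.8800, -0.3300) x1=(-1.6500, 1.5800, -0.1900) x2=(-1.4800, 0.5800, 0.4100)
step 1: x0=(1.6608, 1.8897, -0.2873) x1=(-1.6412, 1.5953, -0.2062) x2=(-1.5042, 0.6108, 0.3669)
step 2: x0=(1.6916, 1.8994, -0.2446) x1=(-1.6324, 1.6105, -0.2224) x2=(-1.5284, 0.6418, 0.3236)
step 3: x0=(1.7224, 1.9090, -0.2020) x1=(-1.6235, 1.6256, -0.2385) x2=(-1.5527, 0.6729, 0.2803)
step 4: x0=(1.7532, 1.9187, -0.1593) x1=(-1.6146, 1.6404, -0.2544) x2=(-1.5769, 0.7042, 0.2370)
step 5: x0=(1.7840, 1.9284, -0.1166) x1=(-1.6058, 1.6549, -0.2702) x2=(-1.6012, 0.7356, 0.1935)
step 6: x0=(1.8148, 1.9381, -0.0739) x1=(-1.5969, 1.6691, -0.2858) x2=(-1.6254, 0.7674, 0.1499)
step 7: x0=(1.8456, 1.9478, -0.0312) x1=(-1.5880, 1.6829, -0.3013) x2=(-1.6497, 0.7994, 0.1061)
step 8: x0=(1.8764, 1.9574, 0.0114) x1=(-1.5792, 1.6963, -0.3165) x2=(-1.6739, 0.8318, 0.0622)
step 9: x0=(1.9072, 1.9671, 0.0541) x1=(-1.5704, 1.7091, -0.3315) x2=(-1.6981, 0.8646, 0.0180)
step 10: x0=(1.9380, 1.9768, 0.0968) x1=(-1.5617, 1.7212, -0.3462) x2=(-1.7222, 0.8980, -0.0263)
step 11: x0=(1.9688, 1.9865, 0.1395) x1=(-1.5532, 1.7325, -0.3606) x2=(-1.7462, 0.9320, -0.0709)
step 12: x0=(1.9996, 1.9962, 0.1822) x1=(-1.5450, 1.7428, -0.3747) x2=(-1.7699, 0.9668, -0.1158)
step 13: x0=(2.0304, 2.0058, 0.2248) x1=(-1.5370, 1.7519, -0.3883) x2=(-1.7935, 1.0024, -0.1610)
step 14: x0=(2.0612, 2.0155, 0.2675) x1=(-1.5296, 1.7596, -0.4015) x2=(-1.8166, 1.0392, -0.2065)
step 15: x0=(2.0920, 2.0252, 0.3102) x1=(-1.5228, 1.7656, -0.4143) x2=(-1.8392, 1.0774, -0.2523)
step 16: x0=(2.1228, 2.0349, 0.3529) x1=(-1.5170, 1.7697, -0.4265) x2=(-1.8611, 1.1170, -0.2986)
step 17: x0=(2.1536, 2.0446, 0.3956) x1=(-1.5124, 1.7713, -0.4383) x2=(-1.8820, 1.1586, -0.3452)
step 18: x0=(2.1844, 2.0542, 0.4382) x1=(-1.5095, 1.7701, -0.4497) x2=(-1.9016, 1.2023, -0.3921)
step 19: x0=(2.2152, 2.0639, 0.4809) x1=(-1.5089, 1.7656, -0.4608) x2=(-1.9194, 1.2486, -0.4393)
step 20: x0=(2.2460, 2.0736, 0.5236) x1=(-1.5113, 1.7573, -0.4717) x2=(-1.9349, 1.2978, -0.4867)
step 21: x0=(2.2768, 2.0833, 0.5663) x1=(-1.5170, 1.7455, -0.4827) x2=(-1.9478, 1.3499, -0.5339)
step 22: x0=(2.3076, 2.0930, 0.6090) x1=(-1.5246, 1.7318, -0.4939) x2=(-1.9592, 1.4034, -0.5809)
step 23: x0=(2.3384, 2.1026, 0.6516) x1=(-1.5266, 1.7225, -0.5040) x2=(-1.9750, 1.4535, -0.6289)
step 24: x0=(2.3692, 2.1123, 0.6943) x1=(-1.5153, 1.7211, -0.5104) x2=(-2.0012, 1.4973, -0.6797)
step 25: x0=(2.4000, 2.1220, 0.7370) x1=(-1.5011, 1.7210, -0.5158) x2=(-2.0296, 1.5402, -0.7313)
step 26: x0=(2.4308, 2.1317, 0.7797) x1=(-1.4903, 1.7198, -0.5226) x2=(-2.0553, 1.5840, -0.7818)
step 27: x0=(2.4616, 2.1414, 0.8224) x1=(-1.4840, 1.7175, -0.5315) x2=(-2.0776, 1.6286, -0.8307)
step 28: x0=(2.4924, 2.1510, 0.8650) x1=(-1.4817, 1.7146, -0.5423) x2=(-2.0967, 1.6736, -0.8780)
step 29: x0=(2.5231, 2.1607, 0.9077) x1=(-1.4827, 1.7114, -0.5550) x2=(-2.1132, 1.7189, -0.9240)
step 30: x0=(2.5539, 2.1704, 0.9504) x1=(-1.4865, 1.7083, -0.5693) x2=(-2.1276, 1.7641, -0.9687)
step 31: x0=(2.5847, 2.1801, 0.9931) x1=(-1.4924, 1.7054, -0.5849) x2=(-2.1404, 1.8092, -1.0123)
step 32: x0=(2.6155, 2.1897, 1.0358) x1=(-1.5001, 1.7028, -0.6017) x2=(-2.1517, 1.8540, -1.0550)
step 33: x0=(2.6463, 2.1994, 1.0784) x1=(-1.5092, 1.7005, -0.6194) x2=(-2.1620, 1.8986, -1.0970)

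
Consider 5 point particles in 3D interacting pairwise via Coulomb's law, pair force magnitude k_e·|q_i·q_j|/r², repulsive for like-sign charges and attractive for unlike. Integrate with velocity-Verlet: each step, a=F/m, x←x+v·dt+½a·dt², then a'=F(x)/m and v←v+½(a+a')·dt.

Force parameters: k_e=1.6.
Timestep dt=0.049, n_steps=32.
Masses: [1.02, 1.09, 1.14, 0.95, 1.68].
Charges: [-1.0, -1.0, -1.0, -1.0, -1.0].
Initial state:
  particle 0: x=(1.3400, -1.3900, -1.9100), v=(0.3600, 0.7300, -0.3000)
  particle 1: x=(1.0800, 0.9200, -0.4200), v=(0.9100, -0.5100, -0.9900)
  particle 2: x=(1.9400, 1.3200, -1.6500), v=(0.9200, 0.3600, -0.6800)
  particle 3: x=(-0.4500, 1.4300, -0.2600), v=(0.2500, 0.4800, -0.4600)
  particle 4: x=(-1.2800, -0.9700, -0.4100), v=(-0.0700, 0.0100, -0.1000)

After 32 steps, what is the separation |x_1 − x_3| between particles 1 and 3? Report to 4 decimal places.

step 0: x0=(1.3400, -1.3900, -1.9100) x1=(1.0800, 0.9200, -0.4200) x2=(1.9400, 1.3200, -1.6500) x3=(-0.4500, 1.4300, -0.2600) x4=(-1.2800, -0.9700, -0.4100)
step 1: x0=(1.3579, -1.3548, -1.9250) x1=(1.1249, 0.8949, -0.4679) x2=(1.9858, 1.3381, -1.6840) x3=(-0.4387, 1.4542, -0.2822) x4=(-1.2837, -0.9698, -0.4148)
step 2: x0=(1.3761, -1.3208, -1.9407) x1=(1.1705, 0.8697, -0.5145) x2=(2.0330, 1.3571, -1.7193) x3=(-0.4291, 1.4797, -0.3039) x4=(-1.2881, -0.9701, -0.4195)
step 3: x0=(1.3948, -1.2879, -1.9570) x1=(1.2167, 0.8442, -0.5599) x2=(2.0815, 1.3770, -1.7559) x3=(-0.4211, 1.5064, -0.3250) x4=(-1.2931, -0.9709, -0.4240)
step 4: x0=(1.4138, -1.2563, -1.9740) x1=(1.2633, 0.8184, -0.6040) x2=(2.1314, 1.3979, -1.7938) x3=(-0.4147, 1.5345, -0.3456) x4=(-1.2987, -0.9722, -0.4284)
step 5: x0=(1.4332, -1.2259, -1.9916) x1=(1.3103, 0.7925, -0.6470) x2=(2.1826, 1.4198, -1.8329) x3=(-0.4098, 1.5638, -0.3655) x4=(-1.3048, -0.9739, -0.4327)
step 6: x0=(1.4530, -1.1967, -2.0099) x1=(1.3578, 0.7663, -0.6887) x2=(2.2352, 1.4427, -1.8732) x3=(-0.4062, 1.5943, -0.3850) x4=(-1.3116, -0.9762, -0.4367)
step 7: x0=(1.4731, -1.1688, -2.0290) x1=(1.4056, 0.7398, -0.7293) x2=(2.2890, 1.4666, -1.9147) x3=(-0.4038, 1.6259, -0.4040) x4=(-1.3189, -0.9789, -0.4406)
step 8: x0=(1.4936, -1.1421, -2.0487) x1=(1.4537, 0.7132, -0.7688) x2=(2.3440, 1.4916, -1.9572) x3=(-0.4027, 1.6588, -0.4224) x4=(-1.3268, -0.9820, -0.4444)
step 9: x0=(1.5144, -1.1168, -2.0692) x1=(1.5021, 0.6863, -0.8071) x2=(2.4002, 1.5176, -2.0008) x3=(-0.4027, 1.6928, -0.4404) x4=(-1.3352, -0.9856, -0.4480)
step 10: x0=(1.5354, -1.0928, -2.0904) x1=(1.5508, 0.6593, -0.8444) x2=(2.4576, 1.5447, -2.0454) x3=(-0.4038, 1.7279, -0.4579) x4=(-1.3442, -0.9896, -0.4514)
step 11: x0=(1.5567, -1.0701, -2.1124) x1=(1.5998, 0.6322, -0.8805) x2=(2.5160, 1.5728, -2.0910) x3=(-0.4058, 1.7640, -0.4750) x4=(-1.3537, -0.9940, -0.4547)
step 12: x0=(1.5783, -1.0487, -2.1352) x1=(1.6490, 0.6049, -0.9156) x2=(2.5756, 1.6018, -2.1374) x3=(-0.4088, 1.8012, -0.4917) x4=(-1.3637, -0.9988, -0.4578)
step 13: x0=(1.6000, -1.0287, -2.1588) x1=(1.6985, 0.5776, -0.9496) x2=(2.6361, 1.6319, -2.1847) x3=(-0.4127, 1.8394, -0.5079) x4=(-1.3742, -1.0039, -0.4608)
step 14: x0=(1.6220, -1.0100, -2.1831) x1=(1.7482, 0.5503, -0.9826) x2=(2.6976, 1.6630, -2.2329) x3=(-0.4174, 1.8785, -0.5238) x4=(-1.3851, -1.0095, -0.4636)
step 15: x0=(1.6442, -0.9927, -2.2084) x1=(1.7983, 0.5229, -1.0146) x2=(2.7601, 1.6950, -2.2818) x3=(-0.4229, 1.9186, -0.5393) x4=(-1.3966, -1.0154, -0.4662)
step 16: x0=(1.6664, -0.9768, -2.2345) x1=(1.8486, 0.4957, -1.0455) x2=(2.8234, 1.7279, -2.3314) x3=(-0.4292, 1.9596, -0.5545) x4=(-1.4085, -1.0216, -0.4687)
step 17: x0=(1.6888, -0.9622, -2.2614) x1=(1.8993, 0.4685, -1.0754) x2=(2.8876, 1.7618, -2.3817) x3=(-0.4361, 2.0015, -0.5694) x4=(-1.4209, -1.0282, -0.4711)
step 18: x0=(1.7113, -0.9491, -2.2893) x1=(1.9503, 0.4415, -1.1043) x2=(2.9526, 1.7965, -2.4327) x3=(-0.4437, 2.0442, -0.5839) x4=(-1.4337, -1.0351, -0.4733)
step 19: x0=(1.7339, -0.9373, -2.3182) x1=(2.0016, 0.4146, -1.1322) x2=(3.0184, 1.8320, -2.4842) x3=(-0.4520, 2.0878, -0.5981) x4=(-1.4469, -1.0423, -0.4753)
step 20: x0=(1.7564, -0.9269, -2.3479) x1=(2.0532, 0.3880, -1.1590) x2=(3.0849, 1.8683, -2.5364) x3=(-0.4609, 2.1321, -0.6120) x4=(-1.4605, -1.0499, -0.4772)
step 21: x0=(1.7790, -0.9178, -2.3787) x1=(2.1053, 0.3616, -1.1848) x2=(3.1521, 1.9055, -2.5891) x3=(-0.4703, 2.1773, -0.6257) x4=(-1.4745, -1.0577, -0.4790)
step 22: x0=(1.8015, -0.9101, -2.4104) x1=(2.1577, 0.3354, -1.2095) x2=(3.2201, 1.9434, -2.6423) x3=(-0.4803, 2.2231, -0.6391) x4=(-1.4889, -1.0658, -0.4806)
step 23: x0=(1.8239, -0.9037, -2.4432) x1=(2.2106, 0.3096, -1.2333) x2=(3.2886, 1.9820, -2.6961) x3=(-0.4907, 2.2697, -0.6522) x4=(-1.5037, -1.0741, -0.4821)
step 24: x0=(1.8463, -0.8986, -2.4770) x1=(2.2639, 0.2840, -1.2559) x2=(3.3578, 2.0212, -2.7503) x3=(-0.5017, 2.3170, -0.6651) x4=(-1.5189, -1.0828, -0.4834)
step 25: x0=(1.8685, -0.8948, -2.5118) x1=(2.3177, 0.2587, -1.2776) x2=(3.4275, 2.0612, -2.8049) x3=(-0.5132, 2.3649, -0.6778) x4=(-1.5344, -1.0917, -0.4846)
step 26: x0=(1.8905, -0.8922, -2.5476) x1=(2.3720, 0.2338, -1.2982) x2=(3.4978, 2.1018, -2.8600) x3=(-0.5251, 2.4135, -0.6903) x4=(-1.5502, -1.1008, -0.4857)
step 27: x0=(1.9123, -0.8908, -2.5845) x1=(2.4268, 0.2091, -1.3178) x2=(3.5687, 2.1430, -2.9155) x3=(-0.5374, 2.4628, -0.7025) x4=(-1.5664, -1.1102, -0.4866)
step 28: x0=(1.9340, -0.8906, -2.6225) x1=(2.4820, 0.1847, -1.3364) x2=(3.6401, 2.1848, -2.9714) x3=(-0.5501, 2.5126, -0.7146) x4=(-1.5829, -1.1198, -0.4875)
step 29: x0=(1.9553, -0.8915, -2.6615) x1=(2.5378, 0.1607, -1.3540) x2=(3.7119, 2.2271, -3.0276) x3=(-0.5633, 2.5630, -0.7265) x4=(-1.5997, -1.1296, -0.4882)
step 30: x0=(1.9765, -0.8934, -2.7015) x1=(2.5942, 0.1369, -1.3706) x2=(3.7842, 2.2700, -3.0842) x3=(-0.5768, 2.6140, -0.7382) x4=(-1.6168, -1.1397, -0.4888)
step 31: x0=(1.9973, -0.8964, -2.7425) x1=(2.6511, 0.1134, -1.3862) x2=(3.8570, 2.3134, -3.1411) x3=(-0.5906, 2.6655, -0.7497) x4=(-1.6342, -1.1499, -0.4892)
step 32: x0=(2.0179, -0.9004, -2.7846) x1=(2.7086, 0.0902, -1.4008) x2=(3.9302, 2.3573, -3.1983) x3=(-0.6049, 2.7176, -0.7611) x4=(-1.6519, -1.1604, -0.4896)

4.2768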